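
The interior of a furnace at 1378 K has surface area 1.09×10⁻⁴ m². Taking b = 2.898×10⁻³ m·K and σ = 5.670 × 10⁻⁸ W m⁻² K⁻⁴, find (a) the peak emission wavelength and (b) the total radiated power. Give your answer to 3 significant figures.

λ_max ≈ 2.10×10³ nm; P ≈ 22.3 W

(a) λ_max = b/T = 2.898×10⁻³/1378 = 2.103×10⁻⁶ m = 2.10×10³ nm.
Area A = 1.09×10⁻⁴ m².
(b) P = σAT⁴ = 5.670×10⁻⁸×1.09×10⁻⁴×(1378)⁴ = 22.3 W.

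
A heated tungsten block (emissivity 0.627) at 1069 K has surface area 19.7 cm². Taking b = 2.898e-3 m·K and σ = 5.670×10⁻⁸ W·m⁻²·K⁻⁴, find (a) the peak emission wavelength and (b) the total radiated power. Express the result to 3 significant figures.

(a) λ_max = b/T = 2.898×10⁻³/1069 = 2.711×10⁻⁶ m = 2.71×10³ nm.
Area A = 19.7 cm² = 1.97×10⁻³ m².
(b) P = εσAT⁴ = 0.627×5.670×10⁻⁸×1.97×10⁻³×(1069)⁴ = 91.5 W.

λ_max ≈ 2.71×10³ nm; P ≈ 91.5 W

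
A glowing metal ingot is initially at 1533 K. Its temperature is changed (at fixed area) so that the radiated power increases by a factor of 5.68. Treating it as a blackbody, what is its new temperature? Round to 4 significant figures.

T₂ ≈ 2367 K

P ∝ T⁴, so T₂/T₁ = (P₂/P₁)^(1/4) = (5.68)^(1/4) = 1.54379.
T₂ = 1533 × 1.54379 = 2367 K.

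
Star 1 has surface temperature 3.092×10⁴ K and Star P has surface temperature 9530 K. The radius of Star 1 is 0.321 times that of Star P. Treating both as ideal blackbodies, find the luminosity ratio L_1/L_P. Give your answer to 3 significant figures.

L ∝ R²T⁴, so L_1/L_P = (R_1/R_P)²(T_1/T_P)⁴ = (0.321)² × (3.092×10⁴/9530)⁴ = 0.103041 × 110.812 = 11.4.

L_1/L_P ≈ 11.4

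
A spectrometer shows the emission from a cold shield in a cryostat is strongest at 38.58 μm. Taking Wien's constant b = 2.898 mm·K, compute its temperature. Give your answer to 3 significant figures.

Wien's law gives T = b/λ_max = (2.898×10⁻³ m·K)/(3.858×10⁻⁵ m) = 75.1 K.

T ≈ 75.1 K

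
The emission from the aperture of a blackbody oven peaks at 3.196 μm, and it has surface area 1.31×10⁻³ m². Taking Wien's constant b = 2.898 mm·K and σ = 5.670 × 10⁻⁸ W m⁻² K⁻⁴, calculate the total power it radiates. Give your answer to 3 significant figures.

Wien's law: T = b/λ_max = 2.898×10⁻³/3.196×10⁻⁶ = 906.758 K.
Area A = 1.31×10⁻³ m².
Then P = σAT⁴ = 5.670×10⁻⁸×1.31×10⁻³×(906.758)⁴ = 50.2 W.

P ≈ 50.2 W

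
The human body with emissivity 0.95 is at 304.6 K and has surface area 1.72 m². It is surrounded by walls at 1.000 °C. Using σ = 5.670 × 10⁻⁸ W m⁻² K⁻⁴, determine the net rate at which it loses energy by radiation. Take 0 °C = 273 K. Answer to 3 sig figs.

Net loss ≈ 275 W

Surroundings: T = 1.000 °C + 273 = 274.000 K.
Area A = 1.72 m².
Net radiated power P_net = εσA(T⁴ − T₀⁴) = 0.95×5.670×10⁻⁸×1.72×(304.6⁴ − 274.000⁴).
T⁴ − T₀⁴ = 8.60834×10⁹ − 5.63641×10⁹ = 2.97193×10⁹ K⁴, so P_net = 275 W.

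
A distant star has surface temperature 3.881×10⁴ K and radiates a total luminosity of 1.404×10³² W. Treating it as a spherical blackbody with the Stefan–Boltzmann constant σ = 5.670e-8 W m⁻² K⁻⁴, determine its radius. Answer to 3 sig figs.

L = 4πR²σT⁴ ⇒ R = √(L/(4πσT⁴)).
σT⁴ = 1.28635×10¹¹ W/m², so R = √(1.404×10³²/(4π×1.28635×10¹¹)) = 9.32×10⁹ m.

R ≈ 9.32×10⁹ m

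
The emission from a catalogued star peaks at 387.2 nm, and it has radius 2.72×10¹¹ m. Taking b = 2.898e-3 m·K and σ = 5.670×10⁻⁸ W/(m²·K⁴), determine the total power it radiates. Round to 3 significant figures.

P ≈ 1.65×10³² W

Wien's law: T = b/λ_max = 2.898×10⁻³/3.872×10⁻⁷ = 7484.50 K.
Surface area A = 4πR² = 4π(2.72×10¹¹ m)² = 9.29710×10²³ m².
Then P = σAT⁴ = 5.670×10⁻⁸×9.29710×10²³×(7484.50)⁴ = 1.65×10³² W.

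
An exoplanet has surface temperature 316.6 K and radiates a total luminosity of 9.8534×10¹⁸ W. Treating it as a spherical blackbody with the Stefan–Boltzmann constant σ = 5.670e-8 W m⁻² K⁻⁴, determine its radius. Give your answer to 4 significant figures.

R ≈ 3.710×10⁷ m

L = 4πR²σT⁴ ⇒ R = √(L/(4πσT⁴)).
σT⁴ = 569.674 W/m², so R = √(9.8534×10¹⁸/(4π×569.674)) = 3.710×10⁷ m.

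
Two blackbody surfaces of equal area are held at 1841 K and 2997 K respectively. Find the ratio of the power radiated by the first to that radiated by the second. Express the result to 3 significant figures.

With equal areas, P₁/P₂ = (T₁/T₂)⁴ = (1841/2997)⁴ = 0.142.

P₁/P₂ ≈ 0.142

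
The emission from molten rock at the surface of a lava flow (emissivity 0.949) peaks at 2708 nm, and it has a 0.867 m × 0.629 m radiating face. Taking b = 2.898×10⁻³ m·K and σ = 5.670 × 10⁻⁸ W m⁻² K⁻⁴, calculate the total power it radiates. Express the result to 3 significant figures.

P ≈ 3.85×10⁴ W

Wien's law: T = b/λ_max = 2.898×10⁻³/2.708×10⁻⁶ = 1070.16 K.
Area A = 0.867 × 0.629 = 0.545343 m².
Then P = εσAT⁴ = 0.949×5.670×10⁻⁸×0.545343×(1070.16)⁴ = 3.85×10⁴ W.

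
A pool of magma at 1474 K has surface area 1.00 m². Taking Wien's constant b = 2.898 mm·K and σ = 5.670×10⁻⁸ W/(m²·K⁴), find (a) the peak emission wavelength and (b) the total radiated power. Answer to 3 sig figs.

(a) λ_max = b/T = 2.898×10⁻³/1474 = 1.966×10⁻⁶ m = 1.97 μm.
Area A = 1.00 m².
(b) P = σAT⁴ = 5.670×10⁻⁸×1.00×(1474)⁴ = 2.68×10⁵ W.

λ_max ≈ 1.97 μm; P ≈ 2.68×10⁵ W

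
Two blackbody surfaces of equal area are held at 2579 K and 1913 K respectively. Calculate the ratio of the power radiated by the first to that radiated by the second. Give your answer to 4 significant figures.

With equal areas, P₁/P₂ = (T₁/T₂)⁴ = (2579/1913)⁴ = 3.303.

P₁/P₂ ≈ 3.303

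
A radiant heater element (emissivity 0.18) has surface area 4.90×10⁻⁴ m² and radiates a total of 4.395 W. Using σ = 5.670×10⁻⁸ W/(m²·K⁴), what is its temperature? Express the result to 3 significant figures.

T ≈ 968 K

Area A = 4.90×10⁻⁴ m².
P = εσAT⁴ ⇒ T = (P/(εσA))^(1/4) = (4.395/(0.18×5.670×10⁻⁸×4.90×10⁻⁴))^(1/4) = 968 K.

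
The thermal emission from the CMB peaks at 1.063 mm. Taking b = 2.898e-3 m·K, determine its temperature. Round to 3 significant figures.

Wien's law gives T = b/λ_max = (2.898×10⁻³ m·K)/(1.063×10⁻³ m) = 2.73 K.

T ≈ 2.73 K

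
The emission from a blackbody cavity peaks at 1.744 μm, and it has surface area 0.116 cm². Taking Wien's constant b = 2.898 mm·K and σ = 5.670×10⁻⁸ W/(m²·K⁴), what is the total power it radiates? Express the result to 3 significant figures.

P ≈ 5.01 W

Wien's law: T = b/λ_max = 2.898×10⁻³/1.744×10⁻⁶ = 1661.70 K.
Area A = 0.116 cm² = 1.16×10⁻⁵ m².
Then P = σAT⁴ = 5.670×10⁻⁸×1.16×10⁻⁵×(1661.70)⁴ = 5.01 W.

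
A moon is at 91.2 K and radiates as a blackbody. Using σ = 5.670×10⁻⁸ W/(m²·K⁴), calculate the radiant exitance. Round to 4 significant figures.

Stefan–Boltzmann: I = σT⁴ = 5.670×10⁻⁸ × (91.2)⁴ = 3.922 W/m².

I ≈ 3.922 W/m²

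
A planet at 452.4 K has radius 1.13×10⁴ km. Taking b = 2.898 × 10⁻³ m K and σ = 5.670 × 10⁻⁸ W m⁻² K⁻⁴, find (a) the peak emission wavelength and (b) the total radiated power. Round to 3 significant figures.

λ_max ≈ 6.41 μm; P ≈ 3.81×10¹⁸ W

(a) λ_max = b/T = 2.898×10⁻³/452.4 = 6.406×10⁻⁶ m = 6.41 μm.
Surface area A = 4πR² = 4π(1.13×10⁷ m)² = 1.60460×10¹⁵ m².
(b) P = σAT⁴ = 5.670×10⁻⁸×1.60460×10¹⁵×(452.4)⁴ = 3.81×10¹⁸ W.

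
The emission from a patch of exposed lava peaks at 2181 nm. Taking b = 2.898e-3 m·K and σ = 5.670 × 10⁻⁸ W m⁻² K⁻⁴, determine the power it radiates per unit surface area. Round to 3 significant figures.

I ≈ 1.77×10⁵ W/m²

Wien's law: T = b/λ_max = 2.898×10⁻³/2.181×10⁻⁶ = 1328.75 K.
Then I = σT⁴ = 5.670×10⁻⁸×(1328.75)⁴ = 1.77×10⁵ W/m².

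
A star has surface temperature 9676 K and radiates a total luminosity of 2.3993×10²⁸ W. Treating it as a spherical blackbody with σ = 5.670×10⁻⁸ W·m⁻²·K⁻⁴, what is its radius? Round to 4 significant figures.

R ≈ 1.960×10⁹ m

L = 4πR²σT⁴ ⇒ R = √(L/(4πσT⁴)).
σT⁴ = 4.97012×10⁸ W/m², so R = √(2.3993×10²⁸/(4π×4.97012×10⁸)) = 1.960×10⁹ m.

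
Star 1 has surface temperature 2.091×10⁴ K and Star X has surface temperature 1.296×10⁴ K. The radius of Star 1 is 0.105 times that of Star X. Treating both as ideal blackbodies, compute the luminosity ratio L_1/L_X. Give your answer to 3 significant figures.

L_1/L_X ≈ 0.0747

L ∝ R²T⁴, so L_1/L_X = (R_1/R_X)²(T_1/T_X)⁴ = (0.105)² × (2.091×10⁴/1.296×10⁴)⁴ = 0.011025 × 6.77635 = 0.0747.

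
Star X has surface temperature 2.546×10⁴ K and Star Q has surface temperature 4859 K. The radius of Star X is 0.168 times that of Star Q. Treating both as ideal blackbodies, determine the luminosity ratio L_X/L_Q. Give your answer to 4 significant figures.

L ∝ R²T⁴, so L_X/L_Q = (R_X/R_Q)²(T_X/T_Q)⁴ = (0.168)² × (2.546×10⁴/4859)⁴ = 0.028224 × 753.782 = 21.27.

L_X/L_Q ≈ 21.27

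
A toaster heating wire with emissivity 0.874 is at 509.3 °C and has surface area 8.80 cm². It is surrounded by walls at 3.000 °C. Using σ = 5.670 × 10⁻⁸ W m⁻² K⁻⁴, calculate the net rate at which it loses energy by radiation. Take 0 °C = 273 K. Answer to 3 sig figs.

T = 509.3 °C + 273 = 782.3 K.
Surroundings: T = 3.000 °C + 273 = 276.000 K.
Area A = 8.80 cm² = 8.80×10⁻⁴ m².
Net radiated power P_net = εσA(T⁴ − T₀⁴) = 0.874×5.670×10⁻⁸×8.80×10⁻⁴×(782.3⁴ − 276.000⁴).
T⁴ − T₀⁴ = 3.74536×10¹¹ − 5.80278×10⁹ = 3.68733×10¹¹ K⁴, so P_net = 16.1 W.

Net loss ≈ 16.1 W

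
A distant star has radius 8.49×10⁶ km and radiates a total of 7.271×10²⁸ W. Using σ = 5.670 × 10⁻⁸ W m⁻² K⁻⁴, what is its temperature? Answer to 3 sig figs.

Surface area A = 4πR² = 4π(8.49×10⁹ m)² = 9.05785×10²⁰ m².
P = σAT⁴ ⇒ T = (P/(σA))^(1/4) = (7.271×10²⁸/(5.670×10⁻⁸×9.05785×10²⁰))^(1/4) = 6.13×10³ K.

T ≈ 6.13×10³ K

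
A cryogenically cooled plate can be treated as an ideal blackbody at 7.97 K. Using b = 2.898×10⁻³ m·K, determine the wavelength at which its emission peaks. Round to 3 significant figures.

Wien's displacement law: λ_max = b/T = (2.898×10⁻³ m·K)/(7.97 K) = 3.636×10⁻⁴ m.
That is 0.364 mm, in the infrared range.

λ_max ≈ 0.364 mm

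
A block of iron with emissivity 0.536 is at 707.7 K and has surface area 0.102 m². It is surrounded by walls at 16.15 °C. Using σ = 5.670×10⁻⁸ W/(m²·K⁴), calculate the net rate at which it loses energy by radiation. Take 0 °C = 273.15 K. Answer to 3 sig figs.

Surroundings: T = 16.15 °C + 273.15 = 289.30 K.
Area A = 0.102 m².
Net radiated power P_net = εσA(T⁴ − T₀⁴) = 0.536×5.670×10⁻⁸×0.102×(707.7⁴ − 289.30⁴).
T⁴ − T₀⁴ = 2.50840×10¹¹ − 7.00477×10⁹ = 2.43835×10¹¹ K⁴, so P_net = 756 W.

Net loss ≈ 756 W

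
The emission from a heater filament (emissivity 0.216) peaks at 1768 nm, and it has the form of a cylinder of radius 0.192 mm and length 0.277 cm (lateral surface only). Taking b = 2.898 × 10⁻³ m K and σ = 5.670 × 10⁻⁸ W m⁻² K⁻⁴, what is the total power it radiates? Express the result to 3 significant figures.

P ≈ 0.295 W

Wien's law: T = b/λ_max = 2.898×10⁻³/1.768×10⁻⁶ = 1639.14 K.
Lateral area A = 2πrL = 2π×1.92×10⁻⁴×2.77×10⁻³ = 3.34165×10⁻⁶ m².
Then P = εσAT⁴ = 0.216×5.670×10⁻⁸×3.34165×10⁻⁶×(1639.14)⁴ = 0.295 W.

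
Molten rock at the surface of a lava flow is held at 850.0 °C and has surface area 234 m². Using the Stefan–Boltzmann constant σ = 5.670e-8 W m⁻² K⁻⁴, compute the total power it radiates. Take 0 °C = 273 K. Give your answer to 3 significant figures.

T = 850.0 °C + 273 = 1123.0 K.
Area A = 234 m².
P = σAT⁴ = 5.670×10⁻⁸ × 234 × (1123.0)⁴ = 2.11×10⁷ W.

P ≈ 2.11×10⁷ W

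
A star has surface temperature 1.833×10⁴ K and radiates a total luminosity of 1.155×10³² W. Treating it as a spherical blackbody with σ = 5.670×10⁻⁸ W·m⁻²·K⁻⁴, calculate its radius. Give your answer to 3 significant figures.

L = 4πR²σT⁴ ⇒ R = √(L/(4πσT⁴)).
σT⁴ = 6.40078×10⁹ W/m², so R = √(1.155×10³²/(4π×6.40078×10⁹)) = 3.79×10¹⁰ m.

R ≈ 3.79×10¹⁰ m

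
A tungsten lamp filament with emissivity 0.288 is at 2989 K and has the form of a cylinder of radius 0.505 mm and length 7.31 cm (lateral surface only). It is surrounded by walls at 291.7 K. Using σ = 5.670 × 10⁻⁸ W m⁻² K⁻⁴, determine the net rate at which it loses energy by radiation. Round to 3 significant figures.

Lateral area A = 2πrL = 2π×5.05×10⁻⁴×0.0731 = 2.31947×10⁻⁴ m².
Net radiated power P_net = εσA(T⁴ − T₀⁴) = 0.288×5.670×10⁻⁸×2.31947×10⁻⁴×(2989⁴ − 291.7⁴).
T⁴ − T₀⁴ = 7.98185×10¹³ − 7.24012×10⁹ = 7.98113×10¹³ K⁴, so P_net = 302 W.

Net loss ≈ 302 W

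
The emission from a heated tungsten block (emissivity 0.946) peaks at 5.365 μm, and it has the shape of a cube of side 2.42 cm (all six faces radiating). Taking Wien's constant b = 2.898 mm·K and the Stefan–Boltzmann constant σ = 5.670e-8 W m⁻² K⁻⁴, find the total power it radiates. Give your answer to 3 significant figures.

Wien's law: T = b/λ_max = 2.898×10⁻³/5.365×10⁻⁶ = 540.168 K.
Area A = 6s² = 6×(0.0242 m)² = 3.51384×10⁻³ m².
Then P = εσAT⁴ = 0.946×5.670×10⁻⁸×3.51384×10⁻³×(540.168)⁴ = 16.0 W.

P ≈ 16.0 W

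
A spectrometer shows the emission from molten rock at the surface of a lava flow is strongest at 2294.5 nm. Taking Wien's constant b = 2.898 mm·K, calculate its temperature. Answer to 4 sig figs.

T ≈ 1263 K

Wien's law gives T = b/λ_max = (2.898×10⁻³ m·K)/(2.2945×10⁻⁶ m) = 1263 K.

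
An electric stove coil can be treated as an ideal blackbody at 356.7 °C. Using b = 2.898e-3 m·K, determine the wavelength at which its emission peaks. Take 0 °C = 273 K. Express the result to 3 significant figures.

T = 356.7 °C + 273 = 629.7 K.
Wien's displacement law: λ_max = b/T = (2.898×10⁻³ m·K)/(629.7 K) = 4.602×10⁻⁶ m.
That is 4.60 μm, in the infrared range.

λ_max ≈ 4.60 μm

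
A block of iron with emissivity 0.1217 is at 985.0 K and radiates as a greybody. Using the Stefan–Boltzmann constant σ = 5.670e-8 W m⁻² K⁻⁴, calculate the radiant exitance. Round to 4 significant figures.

I ≈ 6496 W/m²

Stefan–Boltzmann: I = εσT⁴ = 0.1217 × 5.670×10⁻⁸ × (985.0)⁴ = 6496 W/m².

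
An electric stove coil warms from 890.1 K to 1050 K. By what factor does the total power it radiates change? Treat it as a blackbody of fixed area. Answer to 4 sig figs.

P₂/P₁ ≈ 1.936

P ∝ T⁴, so P₂/P₁ = (T₂/T₁)⁴ = (1050/890.1)⁴ = (1.17964)⁴ = 1.936.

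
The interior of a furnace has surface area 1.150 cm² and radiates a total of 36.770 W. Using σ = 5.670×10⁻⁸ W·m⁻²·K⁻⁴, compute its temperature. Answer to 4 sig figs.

Area A = 1.150 cm² = 1.150×10⁻⁴ m².
P = σAT⁴ ⇒ T = (P/(σA))^(1/4) = (36.770/(5.670×10⁻⁸×1.150×10⁻⁴))^(1/4) = 1541 K.

T ≈ 1541 K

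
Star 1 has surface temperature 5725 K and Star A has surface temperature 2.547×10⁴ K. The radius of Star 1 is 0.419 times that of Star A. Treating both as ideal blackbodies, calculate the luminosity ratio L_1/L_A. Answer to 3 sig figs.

L_1/L_A ≈ 4.48×10⁻⁴

L ∝ R²T⁴, so L_1/L_A = (R_1/R_A)²(T_1/T_A)⁴ = (0.419)² × (5725/2.547×10⁴)⁴ = 0.175561 × 2.55262×10⁻³ = 4.48×10⁻⁴.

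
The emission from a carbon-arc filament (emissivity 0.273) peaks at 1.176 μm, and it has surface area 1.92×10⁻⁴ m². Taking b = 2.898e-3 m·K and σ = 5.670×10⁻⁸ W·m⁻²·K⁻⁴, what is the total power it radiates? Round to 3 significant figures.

Wien's law: T = b/λ_max = 2.898×10⁻³/1.176×10⁻⁶ = 2464.29 K.
Area A = 1.92×10⁻⁴ m².
Then P = εσAT⁴ = 0.273×5.670×10⁻⁸×1.92×10⁻⁴×(2464.29)⁴ = 110 W.

P ≈ 110 W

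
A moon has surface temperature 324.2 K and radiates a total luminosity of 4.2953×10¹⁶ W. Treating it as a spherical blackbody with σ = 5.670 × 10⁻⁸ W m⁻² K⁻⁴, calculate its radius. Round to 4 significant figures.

R ≈ 2.336×10⁶ m

L = 4πR²σT⁴ ⇒ R = √(L/(4πσT⁴)).
σT⁴ = 626.376 W/m², so R = √(4.2953×10¹⁶/(4π×626.376)) = 2.336×10⁶ m.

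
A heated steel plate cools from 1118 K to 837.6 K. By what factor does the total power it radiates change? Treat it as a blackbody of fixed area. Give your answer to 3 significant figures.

P ∝ T⁴, so P₂/P₁ = (T₂/T₁)⁴ = (837.6/1118)⁴ = (0.749195)⁴ = 0.315.

P₂/P₁ ≈ 0.315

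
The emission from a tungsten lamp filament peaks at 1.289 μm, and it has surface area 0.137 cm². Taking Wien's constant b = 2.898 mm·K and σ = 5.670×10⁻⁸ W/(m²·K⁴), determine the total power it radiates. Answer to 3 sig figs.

P ≈ 19.8 W

Wien's law: T = b/λ_max = 2.898×10⁻³/1.289×10⁻⁶ = 2248.25 K.
Area A = 0.137 cm² = 1.37×10⁻⁵ m².
Then P = σAT⁴ = 5.670×10⁻⁸×1.37×10⁻⁵×(2248.25)⁴ = 19.8 W.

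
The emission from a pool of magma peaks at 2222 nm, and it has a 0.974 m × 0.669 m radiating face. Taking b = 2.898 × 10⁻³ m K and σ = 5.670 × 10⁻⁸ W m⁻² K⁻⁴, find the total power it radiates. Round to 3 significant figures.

Wien's law: T = b/λ_max = 2.898×10⁻³/2.222×10⁻⁶ = 1304.23 K.
Area A = 0.974 × 0.669 = 0.651606 m².
Then P = σAT⁴ = 5.670×10⁻⁸×0.651606×(1304.23)⁴ = 1.07×10⁵ W.

P ≈ 1.07×10⁵ W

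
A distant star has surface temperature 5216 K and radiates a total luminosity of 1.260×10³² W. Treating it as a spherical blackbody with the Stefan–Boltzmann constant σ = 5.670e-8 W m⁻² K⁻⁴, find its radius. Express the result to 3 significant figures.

L = 4πR²σT⁴ ⇒ R = √(L/(4πσT⁴)).
σT⁴ = 4.19695×10⁷ W/m², so R = √(1.260×10³²/(4π×4.19695×10⁷)) = 4.89×10¹¹ m.

R ≈ 4.89×10¹¹ m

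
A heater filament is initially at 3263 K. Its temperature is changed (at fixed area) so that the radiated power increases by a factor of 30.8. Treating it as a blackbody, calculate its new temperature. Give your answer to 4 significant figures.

T₂ ≈ 7687 K

P ∝ T⁴, so T₂/T₁ = (P₂/P₁)^(1/4) = (30.8)^(1/4) = 2.35580.
T₂ = 3263 × 2.35580 = 7687 K.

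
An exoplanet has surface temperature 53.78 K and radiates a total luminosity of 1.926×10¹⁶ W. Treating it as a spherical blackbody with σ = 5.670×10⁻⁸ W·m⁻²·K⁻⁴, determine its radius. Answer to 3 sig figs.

L = 4πR²σT⁴ ⇒ R = √(L/(4πσT⁴)).
σT⁴ = 0.474314 W/m², so R = √(1.926×10¹⁶/(4π×0.474314)) = 5.68×10⁷ m.

R ≈ 5.68×10⁷ m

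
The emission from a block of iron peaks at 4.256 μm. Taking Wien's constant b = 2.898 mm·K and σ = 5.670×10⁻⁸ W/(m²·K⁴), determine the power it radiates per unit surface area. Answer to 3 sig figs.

I ≈ 1.22×10⁴ W/m²

Wien's law: T = b/λ_max = 2.898×10⁻³/4.256×10⁻⁶ = 680.921 K.
Then I = σT⁴ = 5.670×10⁻⁸×(680.921)⁴ = 1.22×10⁴ W/m².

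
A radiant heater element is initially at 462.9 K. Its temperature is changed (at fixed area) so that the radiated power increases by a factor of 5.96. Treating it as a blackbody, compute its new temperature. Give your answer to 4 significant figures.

T₂ ≈ 723.3 K

P ∝ T⁴, so T₂/T₁ = (P₂/P₁)^(1/4) = (5.96)^(1/4) = 1.56247.
T₂ = 462.9 × 1.56247 = 723.3 K.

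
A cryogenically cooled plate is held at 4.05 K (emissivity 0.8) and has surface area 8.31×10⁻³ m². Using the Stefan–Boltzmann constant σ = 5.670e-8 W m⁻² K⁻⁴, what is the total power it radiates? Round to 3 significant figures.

Area A = 8.31×10⁻³ m².
P = εσAT⁴ = 0.8 × 5.670×10⁻⁸ × 8.31×10⁻³ × (4.05)⁴ = 1.01×10⁻⁷ W.

P ≈ 1.01×10⁻⁷ W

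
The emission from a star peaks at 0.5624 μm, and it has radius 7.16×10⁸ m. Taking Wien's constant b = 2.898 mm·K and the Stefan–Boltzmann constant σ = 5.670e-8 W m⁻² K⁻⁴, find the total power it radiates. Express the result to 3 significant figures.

Wien's law: T = b/λ_max = 2.898×10⁻³/5.624×10⁻⁷ = 5152.92 K.
Surface area A = 4πR² = 4π(7.16×10⁸ m)² = 6.44223×10¹⁸ m².
Then P = σAT⁴ = 5.670×10⁻⁸×6.44223×10¹⁸×(5152.92)⁴ = 2.58×10²⁶ W.

P ≈ 2.58×10²⁶ W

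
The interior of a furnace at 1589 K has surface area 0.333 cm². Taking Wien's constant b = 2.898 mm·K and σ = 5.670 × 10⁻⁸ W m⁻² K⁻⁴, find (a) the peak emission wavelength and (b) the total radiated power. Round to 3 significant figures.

λ_max ≈ 1.82 μm; P ≈ 12.0 W

(a) λ_max = b/T = 2.898×10⁻³/1589 = 1.824×10⁻⁶ m = 1.82 μm.
Area A = 0.333 cm² = 3.33×10⁻⁵ m².
(b) P = σAT⁴ = 5.670×10⁻⁸×3.33×10⁻⁵×(1589)⁴ = 12.0 W.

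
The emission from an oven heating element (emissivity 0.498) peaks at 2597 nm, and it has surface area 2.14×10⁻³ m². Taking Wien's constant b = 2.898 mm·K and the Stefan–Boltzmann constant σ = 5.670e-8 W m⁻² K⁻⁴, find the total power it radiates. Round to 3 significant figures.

Wien's law: T = b/λ_max = 2.898×10⁻³/2.597×10⁻⁶ = 1115.90 K.
Area A = 2.14×10⁻³ m².
Then P = εσAT⁴ = 0.498×5.670×10⁻⁸×2.14×10⁻³×(1115.90)⁴ = 93.7 W.

P ≈ 93.7 W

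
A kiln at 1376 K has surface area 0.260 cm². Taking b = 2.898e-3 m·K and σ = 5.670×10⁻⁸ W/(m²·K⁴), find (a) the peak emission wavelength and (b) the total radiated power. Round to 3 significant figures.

λ_max ≈ 2.11×10³ nm; P ≈ 5.28 W

(a) λ_max = b/T = 2.898×10⁻³/1376 = 2.106×10⁻⁶ m = 2.11×10³ nm.
Area A = 0.260 cm² = 2.60×10⁻⁵ m².
(b) P = σAT⁴ = 5.670×10⁻⁸×2.60×10⁻⁵×(1376)⁴ = 5.28 W.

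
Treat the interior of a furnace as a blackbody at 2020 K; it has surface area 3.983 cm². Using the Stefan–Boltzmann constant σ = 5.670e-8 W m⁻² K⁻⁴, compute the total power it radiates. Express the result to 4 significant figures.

P ≈ 376.0 W

Area A = 3.983 cm² = 3.983×10⁻⁴ m².
P = σAT⁴ = 5.670×10⁻⁸ × 3.983×10⁻⁴ × (2020)⁴ = 376.0 W.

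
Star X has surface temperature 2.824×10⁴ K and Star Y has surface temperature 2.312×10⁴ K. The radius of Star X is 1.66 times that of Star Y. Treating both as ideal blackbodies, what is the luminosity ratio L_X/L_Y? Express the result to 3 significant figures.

L ∝ R²T⁴, so L_X/L_Y = (R_X/R_Y)²(T_X/T_Y)⁴ = (1.66)² × (2.824×10⁴/2.312×10⁴)⁴ = 2.7556 × 2.22591 = 6.13.

L_X/L_Y ≈ 6.13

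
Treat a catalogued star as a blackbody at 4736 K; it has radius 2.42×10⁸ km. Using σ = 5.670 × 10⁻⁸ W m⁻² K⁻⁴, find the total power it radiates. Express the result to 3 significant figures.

Surface area A = 4πR² = 4π(2.42×10¹¹ m)² = 7.35937×10²³ m².
P = σAT⁴ = 5.670×10⁻⁸ × 7.35937×10²³ × (4736)⁴ = 2.10×10³¹ W.

P ≈ 2.10×10³¹ W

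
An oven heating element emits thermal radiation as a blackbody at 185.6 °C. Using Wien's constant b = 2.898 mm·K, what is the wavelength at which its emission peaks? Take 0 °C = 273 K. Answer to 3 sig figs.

T = 185.6 °C + 273 = 458.6 K.
Wien's displacement law: λ_max = b/T = (2.898×10⁻³ m·K)/(458.6 K) = 6.319×10⁻⁶ m.
That is 6.32 μm, in the infrared range.

λ_max ≈ 6.32 μm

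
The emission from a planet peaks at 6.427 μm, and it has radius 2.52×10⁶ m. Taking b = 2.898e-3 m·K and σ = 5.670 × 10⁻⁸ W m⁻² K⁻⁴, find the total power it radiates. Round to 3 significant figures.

P ≈ 1.87×10¹⁷ W

Wien's law: T = b/λ_max = 2.898×10⁻³/6.427×10⁻⁶ = 450.910 K.
Surface area A = 4πR² = 4π(2.52×10⁶ m)² = 7.98015×10¹³ m².
Then P = σAT⁴ = 5.670×10⁻⁸×7.98015×10¹³×(450.910)⁴ = 1.87×10¹⁷ W.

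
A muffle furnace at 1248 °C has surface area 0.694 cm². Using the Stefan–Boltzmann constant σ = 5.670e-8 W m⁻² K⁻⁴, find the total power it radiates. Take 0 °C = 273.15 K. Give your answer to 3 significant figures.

T = 1248 °C + 273.15 = 1521.15 K.
Area A = 0.694 cm² = 6.94×10⁻⁵ m².
P = σAT⁴ = 5.670×10⁻⁸ × 6.94×10⁻⁵ × (1521.15)⁴ = 21.1 W.

P ≈ 21.1 W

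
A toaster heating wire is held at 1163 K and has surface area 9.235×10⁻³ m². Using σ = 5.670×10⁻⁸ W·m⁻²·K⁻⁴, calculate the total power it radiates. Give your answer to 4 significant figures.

Area A = 9.235×10⁻³ m².
P = σAT⁴ = 5.670×10⁻⁸ × 9.235×10⁻³ × (1163)⁴ = 957.9 W.

P ≈ 957.9 W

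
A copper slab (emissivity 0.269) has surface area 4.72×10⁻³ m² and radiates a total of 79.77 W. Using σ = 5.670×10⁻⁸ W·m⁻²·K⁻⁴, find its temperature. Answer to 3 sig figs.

Area A = 4.72×10⁻³ m².
P = εσAT⁴ ⇒ T = (P/(εσA))^(1/4) = (79.77/(0.269×5.670×10⁻⁸×4.72×10⁻³))^(1/4) = 1.03×10³ K.

T ≈ 1.03×10³ K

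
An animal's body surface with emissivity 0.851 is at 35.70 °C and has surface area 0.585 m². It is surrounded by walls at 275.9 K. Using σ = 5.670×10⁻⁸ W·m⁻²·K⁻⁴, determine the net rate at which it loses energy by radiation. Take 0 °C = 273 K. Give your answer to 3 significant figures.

T = 35.70 °C + 273 = 308.70 K.
Area A = 0.585 m².
Net radiated power P_net = εσA(T⁴ − T₀⁴) = 0.851×5.670×10⁻⁸×0.585×(308.70⁴ − 275.9⁴).
T⁴ − T₀⁴ = 9.08127×10⁹ − 5.79438×10⁹ = 3.28689×10⁹ K⁴, so P_net = 92.8 W.

Net loss ≈ 92.8 W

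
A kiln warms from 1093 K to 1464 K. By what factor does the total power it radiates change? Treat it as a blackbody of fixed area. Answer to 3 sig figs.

P₂/P₁ ≈ 3.22

P ∝ T⁴, so P₂/P₁ = (T₂/T₁)⁴ = (1464/1093)⁴ = (1.33943)⁴ = 3.22.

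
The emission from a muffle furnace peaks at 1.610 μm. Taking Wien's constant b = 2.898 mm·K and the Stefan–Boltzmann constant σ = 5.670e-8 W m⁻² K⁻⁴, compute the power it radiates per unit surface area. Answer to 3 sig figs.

I ≈ 5.95×10⁵ W/m²

Wien's law: T = b/λ_max = 2.898×10⁻³/1.610×10⁻⁶ = 1800.00 K.
Then I = σT⁴ = 5.670×10⁻⁸×(1800.00)⁴ = 5.95×10⁵ W/m².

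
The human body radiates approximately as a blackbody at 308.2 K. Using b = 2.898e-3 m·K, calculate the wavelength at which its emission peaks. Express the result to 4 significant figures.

Wien's displacement law: λ_max = b/T = (2.898×10⁻³ m·K)/(308.2 K) = 9.4030×10⁻⁶ m.
That is 9.403 μm, in the infrared range.

λ_max ≈ 9.403 μm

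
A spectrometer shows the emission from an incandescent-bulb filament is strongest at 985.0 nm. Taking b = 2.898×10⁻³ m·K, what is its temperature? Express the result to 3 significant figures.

Wien's law gives T = b/λ_max = (2.898×10⁻³ m·K)/(9.850×10⁻⁷ m) = 2.94×10³ K.

T ≈ 2.94×10³ K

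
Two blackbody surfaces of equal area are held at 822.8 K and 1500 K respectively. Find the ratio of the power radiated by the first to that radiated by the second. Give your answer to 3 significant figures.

With equal areas, P₁/P₂ = (T₁/T₂)⁴ = (822.8/1500)⁴ = 0.0905.

P₁/P₂ ≈ 0.0905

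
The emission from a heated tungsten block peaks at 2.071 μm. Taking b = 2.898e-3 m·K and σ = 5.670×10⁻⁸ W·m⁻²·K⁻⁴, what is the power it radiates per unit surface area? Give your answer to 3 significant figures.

Wien's law: T = b/λ_max = 2.898×10⁻³/2.071×10⁻⁶ = 1399.32 K.
Then I = σT⁴ = 5.670×10⁻⁸×(1399.32)⁴ = 2.17×10⁵ W/m².

I ≈ 2.17×10⁵ W/m²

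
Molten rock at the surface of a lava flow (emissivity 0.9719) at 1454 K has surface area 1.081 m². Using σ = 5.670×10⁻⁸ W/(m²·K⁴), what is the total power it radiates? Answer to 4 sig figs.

P ≈ 2.662×10⁵ W

Area A = 1.081 m².
P = εσAT⁴ = 0.9719 × 5.670×10⁻⁸ × 1.081 × (1454)⁴ = 2.662×10⁵ W.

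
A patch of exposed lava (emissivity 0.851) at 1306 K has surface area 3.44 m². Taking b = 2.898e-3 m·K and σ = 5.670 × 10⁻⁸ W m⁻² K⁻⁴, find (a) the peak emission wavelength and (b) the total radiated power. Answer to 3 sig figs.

λ_max ≈ 2.22×10³ nm; P ≈ 4.83×10⁵ W

(a) λ_max = b/T = 2.898×10⁻³/1306 = 2.219×10⁻⁶ m = 2.22×10³ nm.
Area A = 3.44 m².
(b) P = εσAT⁴ = 0.851×5.670×10⁻⁸×3.44×(1306)⁴ = 4.83×10⁵ W.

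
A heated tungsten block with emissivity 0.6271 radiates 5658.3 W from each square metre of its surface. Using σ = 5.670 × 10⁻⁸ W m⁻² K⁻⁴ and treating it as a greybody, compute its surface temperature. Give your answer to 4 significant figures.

T ≈ 631.6 K

I = εσT⁴, so T = (I/εσ)^(1/4) = (5658.3/(0.6271×5.670×10⁻⁸))^(1/4) = 631.6 K.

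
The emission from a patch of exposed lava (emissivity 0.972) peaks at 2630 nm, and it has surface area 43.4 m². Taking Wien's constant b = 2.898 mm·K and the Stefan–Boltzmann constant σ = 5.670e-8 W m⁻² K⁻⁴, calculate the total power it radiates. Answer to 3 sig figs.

P ≈ 3.53×10⁶ W

Wien's law: T = b/λ_max = 2.898×10⁻³/2.630×10⁻⁶ = 1101.90 K.
Area A = 43.4 m².
Then P = εσAT⁴ = 0.972×5.670×10⁻⁸×43.4×(1101.90)⁴ = 3.53×10⁶ W.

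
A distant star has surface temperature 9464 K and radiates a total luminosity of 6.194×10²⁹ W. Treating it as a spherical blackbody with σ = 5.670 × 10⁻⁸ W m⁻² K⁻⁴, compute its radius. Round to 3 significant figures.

R ≈ 1.04×10¹⁰ m

L = 4πR²σT⁴ ⇒ R = √(L/(4πσT⁴)).
σT⁴ = 4.54864×10⁸ W/m², so R = √(6.194×10²⁹/(4π×4.54864×10⁸)) = 1.04×10¹⁰ m.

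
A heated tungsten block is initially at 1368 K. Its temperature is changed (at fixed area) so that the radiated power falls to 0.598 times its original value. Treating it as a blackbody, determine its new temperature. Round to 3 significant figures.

T₂ ≈ 1.20×10³ K

P ∝ T⁴, so T₂/T₁ = (P₂/P₁)^(1/4) = (0.598)^(1/4) = 0.879377.
T₂ = 1368 × 0.879377 = 1.20×10³ K.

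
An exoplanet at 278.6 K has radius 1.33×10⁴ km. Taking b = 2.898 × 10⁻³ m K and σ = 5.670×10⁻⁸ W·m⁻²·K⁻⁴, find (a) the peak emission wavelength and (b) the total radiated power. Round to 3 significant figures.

(a) λ_max = b/T = 2.898×10⁻³/278.6 = 1.040×10⁻⁵ m = 10.4 μm.
Surface area A = 4πR² = 4π(1.33×10⁷ m)² = 2.22287×10¹⁵ m².
(b) P = σAT⁴ = 5.670×10⁻⁸×2.22287×10¹⁵×(278.6)⁴ = 7.59×10¹⁷ W.

λ_max ≈ 10.4 μm; P ≈ 7.59×10¹⁷ W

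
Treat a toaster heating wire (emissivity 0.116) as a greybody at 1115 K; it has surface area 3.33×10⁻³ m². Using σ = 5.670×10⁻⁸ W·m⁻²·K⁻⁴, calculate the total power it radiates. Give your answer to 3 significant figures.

Area A = 3.33×10⁻³ m².
P = εσAT⁴ = 0.116 × 5.670×10⁻⁸ × 3.33×10⁻³ × (1115)⁴ = 33.9 W.

P ≈ 33.9 W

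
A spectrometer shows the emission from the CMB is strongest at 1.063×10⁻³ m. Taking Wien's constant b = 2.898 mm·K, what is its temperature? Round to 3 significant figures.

T ≈ 2.73 K

Wien's law gives T = b/λ_max = (2.898×10⁻³ m·K)/(1.063×10⁻³ m) = 2.73 K.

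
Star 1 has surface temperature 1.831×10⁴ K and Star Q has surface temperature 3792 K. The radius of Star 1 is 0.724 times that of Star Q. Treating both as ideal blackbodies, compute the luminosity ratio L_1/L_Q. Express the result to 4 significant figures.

L_1/L_Q ≈ 284.9

L ∝ R²T⁴, so L_1/L_Q = (R_1/R_Q)²(T_1/T_Q)⁴ = (0.724)² × (1.831×10⁴/3792)⁴ = 0.524176 × 543.601 = 284.9.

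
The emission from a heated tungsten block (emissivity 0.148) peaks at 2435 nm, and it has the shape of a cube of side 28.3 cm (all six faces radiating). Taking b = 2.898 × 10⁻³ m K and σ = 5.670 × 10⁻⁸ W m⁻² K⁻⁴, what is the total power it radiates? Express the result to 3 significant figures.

Wien's law: T = b/λ_max = 2.898×10⁻³/2.435×10⁻⁶ = 1190.14 K.
Area A = 6s² = 6×(0.283 m)² = 0.480534 m².
Then P = εσAT⁴ = 0.148×5.670×10⁻⁸×0.480534×(1190.14)⁴ = 8.09×10³ W.

P ≈ 8.09×10³ W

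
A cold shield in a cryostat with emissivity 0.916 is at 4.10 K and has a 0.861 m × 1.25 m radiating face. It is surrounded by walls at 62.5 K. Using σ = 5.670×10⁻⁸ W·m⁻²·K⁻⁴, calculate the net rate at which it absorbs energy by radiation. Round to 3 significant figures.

Net gain ≈ 0.853 W

Area A = 0.861 × 1.25 = 1.07625 m².
Net radiated power P_net = εσA(T⁴ − T₀⁴) = 0.916×5.670×10⁻⁸×1.07625×(4.10⁴ − 62.5⁴).
T⁴ − T₀⁴ = 282.576 − 1.52588×10⁷ = -1.52585×10⁷ K⁴, so P_net = -0.853 W — negative, meaning a net gain of 0.853 W.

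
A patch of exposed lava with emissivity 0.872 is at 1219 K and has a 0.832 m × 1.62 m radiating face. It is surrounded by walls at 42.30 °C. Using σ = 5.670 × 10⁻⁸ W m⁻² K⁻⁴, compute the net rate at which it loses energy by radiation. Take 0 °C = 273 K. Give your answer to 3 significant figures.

Surroundings: T = 42.30 °C + 273 = 315.30 K.
Area A = 0.832 × 1.62 = 1.34784 m².
Net radiated power P_net = εσA(T⁴ − T₀⁴) = 0.872×5.670×10⁻⁸×1.34784×(1219⁴ − 315.30⁴).
T⁴ − T₀⁴ = 2.20808×10¹² − 9.88316×10⁹ = 2.19820×10¹² K⁴, so P_net = 1.46×10⁵ W.

Net loss ≈ 1.46×10⁵ W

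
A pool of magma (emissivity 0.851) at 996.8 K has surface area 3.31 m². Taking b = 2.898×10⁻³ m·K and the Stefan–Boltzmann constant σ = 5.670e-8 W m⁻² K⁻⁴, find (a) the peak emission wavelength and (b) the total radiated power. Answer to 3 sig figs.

(a) λ_max = b/T = 2.898×10⁻³/996.8 = 2.907×10⁻⁶ m = 2.91 μm.
Area A = 3.31 m².
(b) P = εσAT⁴ = 0.851×5.670×10⁻⁸×3.31×(996.8)⁴ = 1.58×10⁵ W.

λ_max ≈ 2.91 μm; P ≈ 1.58×10⁵ W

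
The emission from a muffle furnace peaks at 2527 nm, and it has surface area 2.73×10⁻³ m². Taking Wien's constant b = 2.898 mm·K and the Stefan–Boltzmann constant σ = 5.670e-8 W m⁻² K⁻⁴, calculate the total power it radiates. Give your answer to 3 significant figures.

P ≈ 268 W

Wien's law: T = b/λ_max = 2.898×10⁻³/2.527×10⁻⁶ = 1146.81 K.
Area A = 2.73×10⁻³ m².
Then P = σAT⁴ = 5.670×10⁻⁸×2.73×10⁻³×(1146.81)⁴ = 268 W.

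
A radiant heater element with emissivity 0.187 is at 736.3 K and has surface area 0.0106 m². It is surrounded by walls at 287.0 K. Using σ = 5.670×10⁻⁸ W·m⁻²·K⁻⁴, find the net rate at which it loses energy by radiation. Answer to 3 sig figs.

Area A = 0.0106 m².
Net radiated power P_net = εσA(T⁴ − T₀⁴) = 0.187×5.670×10⁻⁸×0.0106×(736.3⁴ − 287.0⁴).
T⁴ − T₀⁴ = 2.93913×10¹¹ − 6.78465×10⁹ = 2.87128×10¹¹ K⁴, so P_net = 32.3 W.

Net loss ≈ 32.3 W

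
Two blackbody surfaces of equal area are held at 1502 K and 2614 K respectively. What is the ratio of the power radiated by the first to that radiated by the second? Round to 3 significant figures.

With equal areas, P₁/P₂ = (T₁/T₂)⁴ = (1502/2614)⁴ = 0.109.

P₁/P₂ ≈ 0.109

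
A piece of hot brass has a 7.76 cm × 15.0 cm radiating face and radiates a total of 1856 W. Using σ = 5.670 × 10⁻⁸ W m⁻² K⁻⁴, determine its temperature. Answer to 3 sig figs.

Area A = 0.0776 × 0.150 = 0.01164 m².
P = σAT⁴ ⇒ T = (P/(σA))^(1/4) = (1856/(5.670×10⁻⁸×0.01164))^(1/4) = 1.29×10³ K.

T ≈ 1.29×10³ K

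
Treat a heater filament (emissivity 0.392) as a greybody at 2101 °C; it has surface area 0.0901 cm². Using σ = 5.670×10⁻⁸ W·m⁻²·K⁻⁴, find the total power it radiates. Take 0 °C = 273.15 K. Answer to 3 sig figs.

T = 2101 °C + 273.15 = 2374.15 K.
Area A = 0.0901 cm² = 9.01×10⁻⁶ m².
P = εσAT⁴ = 0.392 × 5.670×10⁻⁸ × 9.01×10⁻⁶ × (2374.15)⁴ = 6.36 W.

P ≈ 6.36 W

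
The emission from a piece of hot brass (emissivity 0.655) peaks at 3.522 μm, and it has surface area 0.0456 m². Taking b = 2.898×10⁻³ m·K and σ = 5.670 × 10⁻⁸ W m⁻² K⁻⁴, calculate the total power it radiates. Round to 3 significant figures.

P ≈ 776 W

Wien's law: T = b/λ_max = 2.898×10⁻³/3.522×10⁻⁶ = 822.828 K.
Area A = 0.0456 m².
Then P = εσAT⁴ = 0.655×5.670×10⁻⁸×0.0456×(822.828)⁴ = 776 W.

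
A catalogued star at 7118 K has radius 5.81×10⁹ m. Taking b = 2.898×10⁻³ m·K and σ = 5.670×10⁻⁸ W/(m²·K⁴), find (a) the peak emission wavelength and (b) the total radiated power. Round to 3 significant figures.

λ_max ≈ 407 nm; P ≈ 6.17×10²⁸ W

(a) λ_max = b/T = 2.898×10⁻³/7118 = 4.071×10⁻⁷ m = 407 nm.
Surface area A = 4πR² = 4π(5.81×10⁹ m)² = 4.24192×10²⁰ m².
(b) P = σAT⁴ = 5.670×10⁻⁸×4.24192×10²⁰×(7118)⁴ = 6.17×10²⁸ W.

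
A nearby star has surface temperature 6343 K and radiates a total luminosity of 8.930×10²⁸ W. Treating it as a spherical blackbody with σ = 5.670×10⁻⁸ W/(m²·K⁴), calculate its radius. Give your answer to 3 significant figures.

L = 4πR²σT⁴ ⇒ R = √(L/(4πσT⁴)).
σT⁴ = 9.17829×10⁷ W/m², so R = √(8.930×10²⁸/(4π×9.17829×10⁷)) = 8.80×10⁹ m.

R ≈ 8.80×10⁹ m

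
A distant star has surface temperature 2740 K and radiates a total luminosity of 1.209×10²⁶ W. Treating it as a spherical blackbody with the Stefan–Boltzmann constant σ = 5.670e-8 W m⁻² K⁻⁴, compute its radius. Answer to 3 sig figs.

R ≈ 1.74×10⁹ m

L = 4πR²σT⁴ ⇒ R = √(L/(4πσT⁴)).
σT⁴ = 3.19584×10⁶ W/m², so R = √(1.209×10²⁶/(4π×3.19584×10⁶)) = 1.74×10⁹ m.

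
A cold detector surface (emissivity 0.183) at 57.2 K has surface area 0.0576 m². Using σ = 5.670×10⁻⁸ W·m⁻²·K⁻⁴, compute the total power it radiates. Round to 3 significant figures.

Area A = 0.0576 m².
P = εσAT⁴ = 0.183 × 5.670×10⁻⁸ × 0.0576 × (57.2)⁴ = 6.40×10⁻³ W.

P ≈ 6.40×10⁻³ W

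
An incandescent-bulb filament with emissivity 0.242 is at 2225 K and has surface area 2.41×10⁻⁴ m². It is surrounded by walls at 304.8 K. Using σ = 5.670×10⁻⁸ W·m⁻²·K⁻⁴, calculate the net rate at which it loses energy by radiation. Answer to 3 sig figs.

Area A = 2.41×10⁻⁴ m².
Net radiated power P_net = εσA(T⁴ − T₀⁴) = 0.242×5.670×10⁻⁸×2.41×10⁻⁴×(2225⁴ − 304.8⁴).
T⁴ − T₀⁴ = 2.45087×10¹³ − 8.63097×10⁹ = 2.45001×10¹³ K⁴, so P_net = 81.0 W.

Net loss ≈ 81.0 W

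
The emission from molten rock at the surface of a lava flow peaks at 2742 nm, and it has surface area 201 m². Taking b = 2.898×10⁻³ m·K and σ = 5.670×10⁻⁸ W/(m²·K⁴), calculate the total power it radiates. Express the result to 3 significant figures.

P ≈ 1.42×10⁷ W

Wien's law: T = b/λ_max = 2.898×10⁻³/2.742×10⁻⁶ = 1056.89 K.
Area A = 201 m².
Then P = σAT⁴ = 5.670×10⁻⁸×201×(1056.89)⁴ = 1.42×10⁷ W.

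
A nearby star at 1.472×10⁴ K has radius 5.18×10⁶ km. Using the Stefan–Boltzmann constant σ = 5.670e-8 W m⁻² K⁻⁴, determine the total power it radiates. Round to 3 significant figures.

Surface area A = 4πR² = 4π(5.18×10⁹ m)² = 3.37186×10²⁰ m².
P = σAT⁴ = 5.670×10⁻⁸ × 3.37186×10²⁰ × (1.472×10⁴)⁴ = 8.98×10²⁹ W.

P ≈ 8.98×10²⁹ W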